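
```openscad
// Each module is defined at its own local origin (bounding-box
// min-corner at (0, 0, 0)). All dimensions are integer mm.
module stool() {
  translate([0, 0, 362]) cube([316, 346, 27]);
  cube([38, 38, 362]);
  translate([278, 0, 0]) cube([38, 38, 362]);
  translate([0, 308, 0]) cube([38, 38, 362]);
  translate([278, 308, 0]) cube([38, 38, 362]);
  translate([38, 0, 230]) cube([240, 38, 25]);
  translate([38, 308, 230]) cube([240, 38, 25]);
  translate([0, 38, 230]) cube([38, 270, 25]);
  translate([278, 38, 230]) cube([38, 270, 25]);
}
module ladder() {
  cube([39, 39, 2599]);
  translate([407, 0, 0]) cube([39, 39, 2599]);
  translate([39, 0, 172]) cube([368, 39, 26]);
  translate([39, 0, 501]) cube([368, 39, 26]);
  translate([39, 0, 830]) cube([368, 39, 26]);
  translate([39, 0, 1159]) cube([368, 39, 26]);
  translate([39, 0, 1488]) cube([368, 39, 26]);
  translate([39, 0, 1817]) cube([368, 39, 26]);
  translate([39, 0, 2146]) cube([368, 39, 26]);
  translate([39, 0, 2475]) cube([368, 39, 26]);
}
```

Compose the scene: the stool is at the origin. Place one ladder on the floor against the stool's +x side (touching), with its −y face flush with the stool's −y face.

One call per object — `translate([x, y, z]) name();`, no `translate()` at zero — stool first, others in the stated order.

stool();
translate([316, 0, 0]) ladder();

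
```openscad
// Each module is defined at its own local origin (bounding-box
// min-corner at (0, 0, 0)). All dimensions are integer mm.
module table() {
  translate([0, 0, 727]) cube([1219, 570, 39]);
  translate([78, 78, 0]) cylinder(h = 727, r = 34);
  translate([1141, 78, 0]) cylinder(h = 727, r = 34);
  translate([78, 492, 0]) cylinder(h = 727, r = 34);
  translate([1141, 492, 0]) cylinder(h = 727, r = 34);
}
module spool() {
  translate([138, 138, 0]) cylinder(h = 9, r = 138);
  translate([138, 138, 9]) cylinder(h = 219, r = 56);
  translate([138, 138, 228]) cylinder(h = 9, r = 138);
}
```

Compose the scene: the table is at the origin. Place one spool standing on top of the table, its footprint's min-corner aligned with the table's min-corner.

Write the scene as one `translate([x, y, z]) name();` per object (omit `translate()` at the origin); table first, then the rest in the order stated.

table();
translate([0, 0, 766]) spool();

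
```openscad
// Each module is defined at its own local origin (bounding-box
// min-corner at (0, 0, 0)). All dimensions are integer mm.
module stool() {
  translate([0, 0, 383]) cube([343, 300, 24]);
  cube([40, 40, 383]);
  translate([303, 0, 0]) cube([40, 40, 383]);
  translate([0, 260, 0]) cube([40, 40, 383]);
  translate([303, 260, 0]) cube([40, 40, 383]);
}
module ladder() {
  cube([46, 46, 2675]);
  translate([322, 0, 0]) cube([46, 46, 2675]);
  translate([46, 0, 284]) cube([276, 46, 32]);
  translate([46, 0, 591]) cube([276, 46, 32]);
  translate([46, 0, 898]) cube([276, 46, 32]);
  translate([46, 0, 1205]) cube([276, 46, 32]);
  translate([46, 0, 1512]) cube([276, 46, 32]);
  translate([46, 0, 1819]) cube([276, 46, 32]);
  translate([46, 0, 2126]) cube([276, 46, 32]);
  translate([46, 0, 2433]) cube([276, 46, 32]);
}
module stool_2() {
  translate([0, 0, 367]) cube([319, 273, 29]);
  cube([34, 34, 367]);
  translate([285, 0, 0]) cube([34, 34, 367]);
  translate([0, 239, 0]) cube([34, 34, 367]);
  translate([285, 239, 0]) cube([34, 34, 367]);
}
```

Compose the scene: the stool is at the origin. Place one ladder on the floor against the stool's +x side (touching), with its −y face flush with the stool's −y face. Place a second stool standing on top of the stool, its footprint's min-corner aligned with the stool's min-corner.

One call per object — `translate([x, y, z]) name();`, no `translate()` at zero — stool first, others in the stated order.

stool();
translate([343, 0, 0]) ladder();
translate([0, 0, 407]) stool_2();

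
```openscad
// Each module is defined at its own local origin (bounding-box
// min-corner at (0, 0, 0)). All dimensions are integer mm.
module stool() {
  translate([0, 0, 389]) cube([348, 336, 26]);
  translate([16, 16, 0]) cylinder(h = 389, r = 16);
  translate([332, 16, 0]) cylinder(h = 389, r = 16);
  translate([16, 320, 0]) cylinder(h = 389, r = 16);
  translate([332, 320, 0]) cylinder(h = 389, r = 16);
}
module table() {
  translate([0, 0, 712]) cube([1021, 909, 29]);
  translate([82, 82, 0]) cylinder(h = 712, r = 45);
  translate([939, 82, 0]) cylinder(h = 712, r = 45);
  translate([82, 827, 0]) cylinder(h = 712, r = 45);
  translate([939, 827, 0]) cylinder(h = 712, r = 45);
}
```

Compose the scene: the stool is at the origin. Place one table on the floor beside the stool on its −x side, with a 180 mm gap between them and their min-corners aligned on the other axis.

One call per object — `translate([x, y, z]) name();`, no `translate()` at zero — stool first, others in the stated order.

stool();
translate([-1201, 0, 0]) table();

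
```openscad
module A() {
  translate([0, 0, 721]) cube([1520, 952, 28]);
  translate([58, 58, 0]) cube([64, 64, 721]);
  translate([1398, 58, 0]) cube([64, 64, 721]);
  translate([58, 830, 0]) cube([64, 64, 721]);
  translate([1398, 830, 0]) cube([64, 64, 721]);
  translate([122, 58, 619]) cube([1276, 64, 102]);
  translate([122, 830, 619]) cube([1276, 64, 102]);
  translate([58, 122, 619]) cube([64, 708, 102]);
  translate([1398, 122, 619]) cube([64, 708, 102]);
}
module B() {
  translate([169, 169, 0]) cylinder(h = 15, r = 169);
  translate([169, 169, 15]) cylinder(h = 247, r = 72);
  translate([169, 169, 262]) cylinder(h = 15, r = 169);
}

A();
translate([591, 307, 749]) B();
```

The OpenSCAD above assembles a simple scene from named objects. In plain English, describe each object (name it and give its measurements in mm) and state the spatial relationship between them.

A is a rectangular dining table. The top is 1520×952×28 mm with its upper surface at z = 749 mm. It stands on four 64×64 mm square legs, each inset 58 mm from the nearest pair of top edges, running from the floor to the underside of the top. Four apron rails, 64 mm thick and 102 mm tall, run between adjacent legs with their top edges flush with the underside of the top and their outer faces flush with the legs' outer faces.

B is a spool: two coaxial disc flanges of radius 169 mm and thickness 15 mm, joined by a core cylinder of radius 72 mm and height 247 mm. The lower flange rests on z = 0 and the three cylinders share a vertical axis.

The spool is on top of the table, centred.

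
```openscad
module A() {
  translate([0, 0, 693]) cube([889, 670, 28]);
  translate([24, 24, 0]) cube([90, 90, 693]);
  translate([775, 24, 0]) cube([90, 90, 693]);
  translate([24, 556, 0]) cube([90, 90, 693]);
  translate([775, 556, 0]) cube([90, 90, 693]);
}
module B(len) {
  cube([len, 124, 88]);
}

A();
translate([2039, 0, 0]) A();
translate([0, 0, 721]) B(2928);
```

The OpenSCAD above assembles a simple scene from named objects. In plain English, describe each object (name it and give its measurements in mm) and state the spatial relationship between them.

A is a table with a 889×670 mm rectangular top, 28 mm thick, top surface at z = 721 mm, supported by four 90×90 mm square legs, each inset 24 mm from the nearest pair of top edges, running from the floor.

B is a rectangular beam 2928 mm long (x), 124 mm deep (y), 88 mm thick (z).

The beam spans the tops of two tables placed 1150 mm apart, resting at z = 721 mm.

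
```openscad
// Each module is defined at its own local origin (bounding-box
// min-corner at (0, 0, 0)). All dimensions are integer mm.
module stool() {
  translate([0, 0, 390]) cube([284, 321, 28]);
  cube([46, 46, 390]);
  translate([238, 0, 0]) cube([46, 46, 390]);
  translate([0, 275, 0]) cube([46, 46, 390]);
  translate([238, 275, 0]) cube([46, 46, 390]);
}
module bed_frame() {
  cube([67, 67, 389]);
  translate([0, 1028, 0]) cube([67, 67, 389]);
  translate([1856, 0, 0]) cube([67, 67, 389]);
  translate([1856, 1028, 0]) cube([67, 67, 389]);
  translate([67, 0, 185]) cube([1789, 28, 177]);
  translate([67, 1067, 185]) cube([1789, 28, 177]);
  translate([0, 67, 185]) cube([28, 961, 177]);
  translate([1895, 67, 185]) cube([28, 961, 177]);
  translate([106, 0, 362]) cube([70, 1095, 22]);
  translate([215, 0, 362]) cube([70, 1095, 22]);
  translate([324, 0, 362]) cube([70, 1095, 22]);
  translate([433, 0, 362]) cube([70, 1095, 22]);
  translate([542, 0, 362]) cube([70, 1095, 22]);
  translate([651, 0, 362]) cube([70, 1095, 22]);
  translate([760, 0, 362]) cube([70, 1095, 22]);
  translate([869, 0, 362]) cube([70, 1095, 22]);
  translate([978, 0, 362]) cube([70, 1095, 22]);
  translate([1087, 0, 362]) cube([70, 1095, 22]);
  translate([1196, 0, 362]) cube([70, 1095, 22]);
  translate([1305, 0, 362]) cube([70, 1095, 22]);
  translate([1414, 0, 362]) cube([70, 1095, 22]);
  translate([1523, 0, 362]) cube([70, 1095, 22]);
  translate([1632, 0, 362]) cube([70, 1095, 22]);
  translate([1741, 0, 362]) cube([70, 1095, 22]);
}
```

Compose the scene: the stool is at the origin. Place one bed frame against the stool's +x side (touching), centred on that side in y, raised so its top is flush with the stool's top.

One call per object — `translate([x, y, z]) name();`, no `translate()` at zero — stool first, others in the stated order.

stool();
translate([284, -387, 29]) bed_frame();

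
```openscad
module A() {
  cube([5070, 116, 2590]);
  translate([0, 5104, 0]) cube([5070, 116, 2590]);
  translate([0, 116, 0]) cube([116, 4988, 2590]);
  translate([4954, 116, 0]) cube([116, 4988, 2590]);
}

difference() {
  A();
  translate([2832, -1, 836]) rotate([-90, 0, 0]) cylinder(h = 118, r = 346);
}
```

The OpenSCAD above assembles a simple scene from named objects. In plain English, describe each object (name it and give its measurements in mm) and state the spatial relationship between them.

A is a box-shaped house frame (walls only): outside footprint 5070×5220 mm, wall height 2590 mm, wall thickness 116 mm. The two y-facing walls run the full x-width; the two x-facing walls fit between the inner faces of the y-facing walls.

The house frame has a circular hole of radius 346 mm through its front wall, centred at (x = 2832, z = 836).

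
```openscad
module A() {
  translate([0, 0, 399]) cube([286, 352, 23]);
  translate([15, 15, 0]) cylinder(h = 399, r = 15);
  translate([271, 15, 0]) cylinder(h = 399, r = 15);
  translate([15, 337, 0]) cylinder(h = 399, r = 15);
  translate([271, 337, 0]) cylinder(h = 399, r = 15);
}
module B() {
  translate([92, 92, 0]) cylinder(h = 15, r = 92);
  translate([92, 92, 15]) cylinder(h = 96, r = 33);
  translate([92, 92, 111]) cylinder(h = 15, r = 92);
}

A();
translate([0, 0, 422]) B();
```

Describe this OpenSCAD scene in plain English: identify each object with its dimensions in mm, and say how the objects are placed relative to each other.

A is a simple wooden stool: a rectangular seat 286 mm (x) by 352 mm (y), 23 mm thick, top face at z = 422 mm, on four round legs, each 30 mm in diameter. The legs rest on z = 0, each leg's axis is inset half a diameter from the nearest pair of seat edges (so the leg's bounding box is flush with the corner).

B is a spool: two coaxial disc flanges of radius 92 mm and thickness 15 mm, joined by a core cylinder of radius 33 mm and height 96 mm. The lower flange rests on z = 0 and the three cylinders share a vertical axis.

The spool is on top of the stool.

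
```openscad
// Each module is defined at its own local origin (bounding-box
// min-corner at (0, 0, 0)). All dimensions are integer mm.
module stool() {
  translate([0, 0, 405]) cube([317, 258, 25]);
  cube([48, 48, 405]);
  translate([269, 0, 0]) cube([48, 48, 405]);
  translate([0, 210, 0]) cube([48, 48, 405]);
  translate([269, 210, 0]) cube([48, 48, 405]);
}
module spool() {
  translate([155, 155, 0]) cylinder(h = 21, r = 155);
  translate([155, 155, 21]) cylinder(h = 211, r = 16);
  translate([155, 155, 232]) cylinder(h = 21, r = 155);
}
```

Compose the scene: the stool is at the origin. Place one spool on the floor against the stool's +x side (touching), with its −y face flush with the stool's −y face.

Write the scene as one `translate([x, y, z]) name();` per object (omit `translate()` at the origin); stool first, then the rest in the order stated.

stool();
translate([317, 0, 0]) spool();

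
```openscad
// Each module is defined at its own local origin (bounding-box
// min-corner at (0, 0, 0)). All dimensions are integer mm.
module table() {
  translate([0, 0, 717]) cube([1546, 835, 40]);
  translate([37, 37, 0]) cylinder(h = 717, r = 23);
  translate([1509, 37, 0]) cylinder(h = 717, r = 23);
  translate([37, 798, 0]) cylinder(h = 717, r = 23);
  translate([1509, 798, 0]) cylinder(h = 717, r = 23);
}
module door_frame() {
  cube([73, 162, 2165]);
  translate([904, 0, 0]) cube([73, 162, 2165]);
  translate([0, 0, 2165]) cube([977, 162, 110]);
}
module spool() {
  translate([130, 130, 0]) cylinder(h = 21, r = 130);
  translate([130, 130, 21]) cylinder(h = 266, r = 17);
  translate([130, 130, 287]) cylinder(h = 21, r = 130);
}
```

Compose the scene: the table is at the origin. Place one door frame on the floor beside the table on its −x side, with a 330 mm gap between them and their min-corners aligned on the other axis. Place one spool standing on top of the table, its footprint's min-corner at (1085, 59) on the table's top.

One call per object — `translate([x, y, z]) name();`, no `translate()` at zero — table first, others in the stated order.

table();
translate([-1307, 0, 0]) door_frame();
translate([1085, 59, 757]) spool();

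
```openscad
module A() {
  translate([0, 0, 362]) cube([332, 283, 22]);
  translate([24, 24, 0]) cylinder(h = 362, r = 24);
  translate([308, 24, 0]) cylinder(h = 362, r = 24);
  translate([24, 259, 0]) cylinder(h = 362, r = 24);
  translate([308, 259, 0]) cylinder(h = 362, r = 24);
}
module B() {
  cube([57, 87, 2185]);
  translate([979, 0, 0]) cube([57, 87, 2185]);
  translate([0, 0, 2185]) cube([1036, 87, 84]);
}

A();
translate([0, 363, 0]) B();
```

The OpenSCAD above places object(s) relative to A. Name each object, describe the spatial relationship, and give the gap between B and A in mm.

The door frame's nearest face is 80 mm from the stool's +y face.

A is a stool. B is a door frame. The door frame is on the floor beside the stool on its +y side. The gap between the door frame and the stool is 80 mm.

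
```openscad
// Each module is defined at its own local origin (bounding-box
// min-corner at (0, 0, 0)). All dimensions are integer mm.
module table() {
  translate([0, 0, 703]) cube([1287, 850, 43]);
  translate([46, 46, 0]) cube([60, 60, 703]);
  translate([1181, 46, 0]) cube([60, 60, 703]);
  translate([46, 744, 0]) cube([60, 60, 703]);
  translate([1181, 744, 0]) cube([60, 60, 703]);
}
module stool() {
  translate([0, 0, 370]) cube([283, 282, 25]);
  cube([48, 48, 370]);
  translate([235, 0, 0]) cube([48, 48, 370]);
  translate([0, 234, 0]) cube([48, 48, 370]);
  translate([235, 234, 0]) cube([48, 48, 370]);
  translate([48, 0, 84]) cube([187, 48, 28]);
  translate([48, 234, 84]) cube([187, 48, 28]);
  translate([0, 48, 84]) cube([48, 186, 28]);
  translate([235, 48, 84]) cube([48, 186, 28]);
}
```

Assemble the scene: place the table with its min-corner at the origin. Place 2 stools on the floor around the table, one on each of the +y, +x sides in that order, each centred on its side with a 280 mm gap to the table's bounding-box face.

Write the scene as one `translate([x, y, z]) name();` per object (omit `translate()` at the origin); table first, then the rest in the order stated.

table();
translate([502, 1130, 0]) stool();
translate([1567, 284, 0]) stool();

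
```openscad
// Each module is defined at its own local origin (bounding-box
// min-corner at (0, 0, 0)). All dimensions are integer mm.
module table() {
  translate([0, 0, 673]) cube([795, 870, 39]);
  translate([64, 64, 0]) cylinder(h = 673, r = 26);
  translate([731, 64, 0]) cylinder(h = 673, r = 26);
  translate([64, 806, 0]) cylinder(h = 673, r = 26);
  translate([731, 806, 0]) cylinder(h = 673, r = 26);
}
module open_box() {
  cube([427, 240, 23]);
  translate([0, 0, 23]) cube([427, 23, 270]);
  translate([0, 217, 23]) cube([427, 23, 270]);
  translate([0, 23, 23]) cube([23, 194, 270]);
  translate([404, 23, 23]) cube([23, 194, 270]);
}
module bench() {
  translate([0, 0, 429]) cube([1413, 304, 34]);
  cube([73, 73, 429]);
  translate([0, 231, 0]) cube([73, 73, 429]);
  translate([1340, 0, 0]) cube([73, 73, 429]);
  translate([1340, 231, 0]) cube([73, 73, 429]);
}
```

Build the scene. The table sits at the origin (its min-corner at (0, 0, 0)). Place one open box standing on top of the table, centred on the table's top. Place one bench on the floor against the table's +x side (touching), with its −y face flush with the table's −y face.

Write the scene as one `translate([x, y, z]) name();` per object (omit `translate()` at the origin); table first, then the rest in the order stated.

table();
translate([184, 315, 712]) open_box();
translate([795, 0, 0]) bench();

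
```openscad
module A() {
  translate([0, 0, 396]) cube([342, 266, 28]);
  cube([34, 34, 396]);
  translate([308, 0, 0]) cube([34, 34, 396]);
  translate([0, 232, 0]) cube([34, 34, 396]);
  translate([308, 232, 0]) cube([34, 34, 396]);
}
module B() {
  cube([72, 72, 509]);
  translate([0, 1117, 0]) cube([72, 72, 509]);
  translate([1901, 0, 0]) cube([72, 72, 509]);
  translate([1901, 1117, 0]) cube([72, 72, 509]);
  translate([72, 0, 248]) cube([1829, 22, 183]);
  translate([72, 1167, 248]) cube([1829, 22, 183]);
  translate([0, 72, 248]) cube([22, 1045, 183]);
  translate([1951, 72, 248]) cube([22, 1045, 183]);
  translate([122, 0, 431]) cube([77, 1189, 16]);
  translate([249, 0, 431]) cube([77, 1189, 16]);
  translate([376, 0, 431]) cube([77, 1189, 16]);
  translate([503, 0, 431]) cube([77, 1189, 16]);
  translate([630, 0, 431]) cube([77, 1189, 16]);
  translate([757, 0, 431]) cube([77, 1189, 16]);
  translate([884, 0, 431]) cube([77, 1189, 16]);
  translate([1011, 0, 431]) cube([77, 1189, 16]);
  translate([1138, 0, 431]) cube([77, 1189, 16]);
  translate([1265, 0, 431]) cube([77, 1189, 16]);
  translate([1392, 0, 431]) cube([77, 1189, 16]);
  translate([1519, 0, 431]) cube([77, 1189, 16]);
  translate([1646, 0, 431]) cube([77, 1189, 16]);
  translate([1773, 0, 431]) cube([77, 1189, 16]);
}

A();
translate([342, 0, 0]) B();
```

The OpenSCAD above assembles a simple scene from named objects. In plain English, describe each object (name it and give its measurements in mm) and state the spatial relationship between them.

A is a four-legged stool. The seat is a 342×266×28 mm slab whose top surface is at z = 424 mm; four square legs, each 34×34 mm in cross-section, run from the floor (z = 0) to the underside of the seat, each flush with a corner of the seat.

B is a bed frame 1973 mm long (x) by 1189 mm wide (y). Four 72×72 mm corner posts, 509 mm tall, at the corners of the footprint. Four rails of 22 mm thickness and 183 mm height run between adjacent posts with their undersides at z = 248 mm, their outer faces flush with the outside of the frame (the two x-running rails run between the posts' inner faces; the two y-running rails run between the posts' inner faces). 14 slats, each 77 mm wide (x) and 16 mm thick, lie across the top of the two x-running rails, running the full 1189 mm width of the frame in y; the slats are evenly spaced along x between the inner faces of the end posts with equal gaps (rounded down to the nearest mm) at the −x end and between each pair — any rounding remainder accumulates at the +x end.

The bed frame is against the stool's +x side, with their −y faces flush.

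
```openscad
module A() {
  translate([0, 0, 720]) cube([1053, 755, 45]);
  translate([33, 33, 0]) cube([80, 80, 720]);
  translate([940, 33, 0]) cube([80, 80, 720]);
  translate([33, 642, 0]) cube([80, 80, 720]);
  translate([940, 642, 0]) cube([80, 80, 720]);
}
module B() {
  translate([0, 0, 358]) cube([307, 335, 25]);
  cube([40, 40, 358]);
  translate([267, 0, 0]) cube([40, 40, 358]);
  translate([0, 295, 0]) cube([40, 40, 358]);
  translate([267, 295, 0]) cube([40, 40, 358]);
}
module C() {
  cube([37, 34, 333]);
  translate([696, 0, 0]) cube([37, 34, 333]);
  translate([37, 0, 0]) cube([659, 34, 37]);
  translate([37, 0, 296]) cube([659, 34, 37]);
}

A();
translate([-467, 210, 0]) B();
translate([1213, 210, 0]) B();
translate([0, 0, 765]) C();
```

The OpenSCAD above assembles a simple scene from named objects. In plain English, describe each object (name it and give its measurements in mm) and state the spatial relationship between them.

A is a table: top 1053 mm (x) × 755 mm (y), 45 mm thick, upper face at z = 765 mm, on four 80×80 mm square legs, each inset 33 mm from the nearest pair of top edges, running from z = 0 to the bottom of the top.

B is a simple wooden stool: a rectangular seat 307 mm (x) by 335 mm (y), 25 mm thick, top face at z = 383 mm, on four square legs, each 40×40 mm in cross-section. The legs rest on z = 0, each flush with a corner of the seat.

C is a rectangular picture frame lying in the x–z plane (depth along y). The opening is 659 mm wide (x) by 259 mm tall (z), surrounded by a border 37 mm wide on all four sides. The frame is 34 mm deep and is made of two full-height vertical stiles with two horizontal rails fitted between them.

Two stools sit around the table at the −x, +x sides. The picture frame is on top of the table.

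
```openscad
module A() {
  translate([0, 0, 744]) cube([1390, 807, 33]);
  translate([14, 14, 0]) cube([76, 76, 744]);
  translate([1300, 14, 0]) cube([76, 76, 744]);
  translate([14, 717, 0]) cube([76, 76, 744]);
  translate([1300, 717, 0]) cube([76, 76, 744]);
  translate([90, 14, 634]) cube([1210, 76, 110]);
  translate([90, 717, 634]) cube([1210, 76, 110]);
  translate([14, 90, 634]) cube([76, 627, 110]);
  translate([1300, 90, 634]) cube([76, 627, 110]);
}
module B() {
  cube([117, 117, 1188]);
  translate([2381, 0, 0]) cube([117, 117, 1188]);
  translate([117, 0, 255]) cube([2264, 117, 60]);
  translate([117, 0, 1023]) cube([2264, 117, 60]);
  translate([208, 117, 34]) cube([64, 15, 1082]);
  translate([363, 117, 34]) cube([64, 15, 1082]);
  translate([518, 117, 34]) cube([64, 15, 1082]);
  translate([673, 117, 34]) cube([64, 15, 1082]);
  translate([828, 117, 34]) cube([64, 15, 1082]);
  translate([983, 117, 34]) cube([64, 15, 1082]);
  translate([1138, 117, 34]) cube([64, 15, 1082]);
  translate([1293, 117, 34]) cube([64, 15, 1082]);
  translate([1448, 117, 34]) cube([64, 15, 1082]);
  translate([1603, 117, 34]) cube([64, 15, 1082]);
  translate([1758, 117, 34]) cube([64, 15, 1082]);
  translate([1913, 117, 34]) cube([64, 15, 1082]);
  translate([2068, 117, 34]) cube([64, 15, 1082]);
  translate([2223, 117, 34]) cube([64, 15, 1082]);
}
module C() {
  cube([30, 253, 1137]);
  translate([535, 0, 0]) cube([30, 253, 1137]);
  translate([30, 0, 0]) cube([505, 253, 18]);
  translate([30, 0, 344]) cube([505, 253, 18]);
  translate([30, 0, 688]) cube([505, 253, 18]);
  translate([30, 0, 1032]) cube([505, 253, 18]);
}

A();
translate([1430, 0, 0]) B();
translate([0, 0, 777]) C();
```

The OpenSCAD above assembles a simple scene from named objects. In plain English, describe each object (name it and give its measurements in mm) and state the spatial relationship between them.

A is a rectangular dining table. The top is 1390×807×33 mm with its upper surface at z = 777 mm. It stands on four 76×76 mm square legs, each inset 14 mm from the nearest pair of top edges, running from the floor to the underside of the top. Four apron rails, 76 mm thick and 110 mm tall, run between adjacent legs with their top edges flush with the underside of the top and their outer faces flush with the legs' outer faces.

B is a fence section. Two 117×117 mm posts, 1188 mm tall, stand on the floor with a clear span of 2264 mm between their inner faces. Two horizontal rails of 117×60 mm section span the gap between the posts with their undersides at z = 255 mm and z = 1023 mm, flush with the posts' −y face. 14 pickets, each 64 mm wide, 15 mm thick and 1082 mm tall, are fixed to the +y face of the rails with their bottoms at z = 34 mm, evenly spaced across the span with equal gaps (rounded down to the nearest mm) at the −x end and between each pair — any rounding remainder accumulates at the +x end.

C is an open bookshelf. Two side panels, each 30 mm thick, 253 mm deep and 1137 mm tall, stand 565 mm apart (outside-to-outside). Between them sit 4 shelves, each 18 mm thick and 253 mm deep, spanning the full gap between the sides. The bottom shelf rests on the floor (its underside at z = 0) and the clear gap between one shelf's top and the next shelf's underside is 326 mm.

The fence section is on the floor beside the table on its +x side. The bookshelf is on top of the table.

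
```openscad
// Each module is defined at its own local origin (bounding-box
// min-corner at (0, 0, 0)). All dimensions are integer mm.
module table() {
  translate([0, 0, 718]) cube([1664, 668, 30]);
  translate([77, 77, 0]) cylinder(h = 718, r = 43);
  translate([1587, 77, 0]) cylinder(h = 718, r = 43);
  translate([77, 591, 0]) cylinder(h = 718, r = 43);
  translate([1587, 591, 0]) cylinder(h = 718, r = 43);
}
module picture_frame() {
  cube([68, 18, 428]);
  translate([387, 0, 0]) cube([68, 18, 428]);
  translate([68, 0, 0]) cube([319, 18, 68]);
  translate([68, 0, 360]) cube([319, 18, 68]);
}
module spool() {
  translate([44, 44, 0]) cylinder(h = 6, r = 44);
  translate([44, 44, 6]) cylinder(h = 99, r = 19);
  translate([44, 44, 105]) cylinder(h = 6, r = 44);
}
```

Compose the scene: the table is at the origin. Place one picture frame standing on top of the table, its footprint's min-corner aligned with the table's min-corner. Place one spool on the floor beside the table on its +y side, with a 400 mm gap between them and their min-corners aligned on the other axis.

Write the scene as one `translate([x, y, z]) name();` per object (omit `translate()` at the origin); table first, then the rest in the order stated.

table();
translate([0, 0, 748]) picture_frame();
translate([0, 1068, 0]) spool();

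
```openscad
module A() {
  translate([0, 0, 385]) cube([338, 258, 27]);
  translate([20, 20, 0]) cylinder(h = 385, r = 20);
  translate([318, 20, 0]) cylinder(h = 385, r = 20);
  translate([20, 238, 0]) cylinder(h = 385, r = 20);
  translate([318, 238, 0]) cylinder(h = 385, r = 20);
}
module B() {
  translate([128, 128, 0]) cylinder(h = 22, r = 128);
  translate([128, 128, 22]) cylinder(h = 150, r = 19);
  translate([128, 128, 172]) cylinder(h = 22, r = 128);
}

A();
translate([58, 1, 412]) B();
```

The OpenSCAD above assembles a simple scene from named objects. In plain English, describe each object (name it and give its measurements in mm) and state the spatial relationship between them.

A is a four-legged stool. The seat is 338×258 mm, 27 mm thick, top at z = 412 mm. It stands on four round legs, each 40 mm in diameter, from z = 0 to the seat underside, each leg's axis is inset half a diameter from the nearest pair of seat edges (so the leg's bounding box is flush with the corner).

B is a spool: two coaxial disc flanges of radius 128 mm and thickness 22 mm, joined by a core cylinder of radius 19 mm and height 150 mm. The lower flange rests on z = 0 and the three cylinders share a vertical axis.

The spool is on top of the stool.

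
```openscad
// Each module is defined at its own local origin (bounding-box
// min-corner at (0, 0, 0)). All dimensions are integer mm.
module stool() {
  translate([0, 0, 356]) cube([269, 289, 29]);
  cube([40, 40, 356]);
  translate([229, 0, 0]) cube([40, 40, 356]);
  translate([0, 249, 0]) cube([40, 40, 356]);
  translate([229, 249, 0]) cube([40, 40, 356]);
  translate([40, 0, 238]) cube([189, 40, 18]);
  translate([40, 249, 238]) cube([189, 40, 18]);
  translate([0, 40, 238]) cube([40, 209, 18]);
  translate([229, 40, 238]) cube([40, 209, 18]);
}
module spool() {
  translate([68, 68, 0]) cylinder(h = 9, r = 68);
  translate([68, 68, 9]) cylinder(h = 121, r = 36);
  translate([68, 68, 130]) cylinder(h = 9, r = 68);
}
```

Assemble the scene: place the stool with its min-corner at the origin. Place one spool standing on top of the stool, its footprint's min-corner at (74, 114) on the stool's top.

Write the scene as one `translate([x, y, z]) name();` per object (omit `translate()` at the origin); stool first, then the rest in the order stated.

stool();
translate([74, 114, 385]) spool();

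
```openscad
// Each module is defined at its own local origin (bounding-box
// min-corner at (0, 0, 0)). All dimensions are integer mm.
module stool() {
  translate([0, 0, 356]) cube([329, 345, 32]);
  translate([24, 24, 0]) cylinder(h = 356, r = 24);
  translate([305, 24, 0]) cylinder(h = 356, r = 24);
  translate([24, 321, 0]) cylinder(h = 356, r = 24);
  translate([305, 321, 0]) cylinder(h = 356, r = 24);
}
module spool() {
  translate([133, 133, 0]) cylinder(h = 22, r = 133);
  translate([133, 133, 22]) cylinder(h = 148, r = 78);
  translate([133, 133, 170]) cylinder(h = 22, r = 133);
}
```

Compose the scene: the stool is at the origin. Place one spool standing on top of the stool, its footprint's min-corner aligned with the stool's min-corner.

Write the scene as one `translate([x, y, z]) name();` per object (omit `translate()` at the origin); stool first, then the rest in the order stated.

stool();
translate([0, 0, 388]) spool();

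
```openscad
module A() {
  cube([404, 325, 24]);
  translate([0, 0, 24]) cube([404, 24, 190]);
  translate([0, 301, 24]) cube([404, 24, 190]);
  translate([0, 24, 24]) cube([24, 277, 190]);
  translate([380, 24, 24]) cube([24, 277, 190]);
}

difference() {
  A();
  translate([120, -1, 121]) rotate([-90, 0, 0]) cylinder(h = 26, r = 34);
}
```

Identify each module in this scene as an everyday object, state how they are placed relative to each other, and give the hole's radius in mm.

A is an open box. The open box has a circular hole through its front wall. The hole's radius is 34 mm.

The subtracted cylinder has r = 34 mm.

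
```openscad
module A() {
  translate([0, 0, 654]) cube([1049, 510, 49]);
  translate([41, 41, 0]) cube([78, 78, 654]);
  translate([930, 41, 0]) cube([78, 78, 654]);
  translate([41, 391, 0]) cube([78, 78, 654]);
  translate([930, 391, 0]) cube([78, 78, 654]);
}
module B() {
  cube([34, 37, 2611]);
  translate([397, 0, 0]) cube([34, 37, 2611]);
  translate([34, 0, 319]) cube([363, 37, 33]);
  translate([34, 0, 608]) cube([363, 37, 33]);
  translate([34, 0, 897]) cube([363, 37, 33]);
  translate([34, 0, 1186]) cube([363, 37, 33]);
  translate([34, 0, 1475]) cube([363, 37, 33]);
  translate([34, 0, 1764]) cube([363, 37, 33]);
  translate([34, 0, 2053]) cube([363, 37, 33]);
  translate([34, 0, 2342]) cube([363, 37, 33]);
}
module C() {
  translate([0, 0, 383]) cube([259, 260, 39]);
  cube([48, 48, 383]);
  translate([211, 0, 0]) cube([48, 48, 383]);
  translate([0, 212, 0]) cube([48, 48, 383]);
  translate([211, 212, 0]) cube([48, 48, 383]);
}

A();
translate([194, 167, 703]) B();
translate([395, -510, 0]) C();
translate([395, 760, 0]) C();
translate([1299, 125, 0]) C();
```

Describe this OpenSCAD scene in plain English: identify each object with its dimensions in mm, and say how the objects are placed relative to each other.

A is a rectangular dining table. The top is 1049×510×49 mm with its upper surface at z = 703 mm. It stands on four 78×78 mm square legs, each inset 41 mm from the nearest pair of top edges, running from the floor to the underside of the top.

B is a straight ladder. Two 34×37 mm vertical rails, 2611 mm tall, stand 431 mm apart (outside-to-outside) with their front faces coplanar on the −y side. 8 rungs, each 37 mm deep and 33 mm tall, span between the inner faces of the rails, front faces flush with the rails. The lowest rung's underside is at z = 319 mm and rungs are spaced 289 mm apart (underside to underside).

C is a simple wooden stool: a rectangular seat 259 mm (x) by 260 mm (y), 39 mm thick, top face at z = 422 mm, on four square legs, each 48×48 mm in cross-section. The legs rest on z = 0, each flush with a corner of the seat.

The ladder is on top of the table. Three stools sit around the table at the −y, +y, +x sides.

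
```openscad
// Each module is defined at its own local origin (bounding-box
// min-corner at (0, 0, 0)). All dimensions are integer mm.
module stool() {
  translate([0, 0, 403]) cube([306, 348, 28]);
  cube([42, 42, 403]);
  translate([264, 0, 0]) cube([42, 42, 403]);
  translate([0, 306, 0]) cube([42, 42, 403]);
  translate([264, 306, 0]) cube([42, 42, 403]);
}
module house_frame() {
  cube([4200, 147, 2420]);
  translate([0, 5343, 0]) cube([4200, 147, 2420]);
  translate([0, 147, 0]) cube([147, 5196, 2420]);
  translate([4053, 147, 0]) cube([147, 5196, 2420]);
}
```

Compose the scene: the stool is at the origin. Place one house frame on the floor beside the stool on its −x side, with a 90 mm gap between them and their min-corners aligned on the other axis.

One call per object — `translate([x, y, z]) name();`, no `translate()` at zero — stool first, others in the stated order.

stool();
translate([-4290, 0, 0]) house_frame();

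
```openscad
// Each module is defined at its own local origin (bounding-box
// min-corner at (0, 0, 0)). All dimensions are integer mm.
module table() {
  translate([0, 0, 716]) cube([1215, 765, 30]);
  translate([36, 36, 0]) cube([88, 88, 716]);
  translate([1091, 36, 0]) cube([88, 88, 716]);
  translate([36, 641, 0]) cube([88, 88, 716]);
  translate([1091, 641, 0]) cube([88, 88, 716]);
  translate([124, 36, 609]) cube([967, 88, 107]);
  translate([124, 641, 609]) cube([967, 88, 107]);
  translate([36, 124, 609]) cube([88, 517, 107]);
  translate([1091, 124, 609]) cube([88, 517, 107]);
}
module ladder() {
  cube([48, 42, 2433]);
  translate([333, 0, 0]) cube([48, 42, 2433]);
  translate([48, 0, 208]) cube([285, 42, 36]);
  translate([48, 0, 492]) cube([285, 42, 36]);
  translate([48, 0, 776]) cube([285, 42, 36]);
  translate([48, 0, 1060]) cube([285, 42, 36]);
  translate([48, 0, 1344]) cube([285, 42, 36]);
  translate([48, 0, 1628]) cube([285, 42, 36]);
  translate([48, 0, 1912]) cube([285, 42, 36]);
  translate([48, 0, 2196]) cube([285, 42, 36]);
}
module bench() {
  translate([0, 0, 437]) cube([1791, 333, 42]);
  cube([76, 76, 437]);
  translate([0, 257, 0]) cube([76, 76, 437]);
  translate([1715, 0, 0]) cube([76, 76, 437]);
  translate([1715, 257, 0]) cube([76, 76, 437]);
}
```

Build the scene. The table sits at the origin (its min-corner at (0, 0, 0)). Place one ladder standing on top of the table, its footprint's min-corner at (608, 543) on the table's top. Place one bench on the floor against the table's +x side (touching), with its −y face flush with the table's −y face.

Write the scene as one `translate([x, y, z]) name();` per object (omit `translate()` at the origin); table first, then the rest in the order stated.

table();
translate([608, 543, 746]) ladder();
translate([1215, 0, 0]) bench();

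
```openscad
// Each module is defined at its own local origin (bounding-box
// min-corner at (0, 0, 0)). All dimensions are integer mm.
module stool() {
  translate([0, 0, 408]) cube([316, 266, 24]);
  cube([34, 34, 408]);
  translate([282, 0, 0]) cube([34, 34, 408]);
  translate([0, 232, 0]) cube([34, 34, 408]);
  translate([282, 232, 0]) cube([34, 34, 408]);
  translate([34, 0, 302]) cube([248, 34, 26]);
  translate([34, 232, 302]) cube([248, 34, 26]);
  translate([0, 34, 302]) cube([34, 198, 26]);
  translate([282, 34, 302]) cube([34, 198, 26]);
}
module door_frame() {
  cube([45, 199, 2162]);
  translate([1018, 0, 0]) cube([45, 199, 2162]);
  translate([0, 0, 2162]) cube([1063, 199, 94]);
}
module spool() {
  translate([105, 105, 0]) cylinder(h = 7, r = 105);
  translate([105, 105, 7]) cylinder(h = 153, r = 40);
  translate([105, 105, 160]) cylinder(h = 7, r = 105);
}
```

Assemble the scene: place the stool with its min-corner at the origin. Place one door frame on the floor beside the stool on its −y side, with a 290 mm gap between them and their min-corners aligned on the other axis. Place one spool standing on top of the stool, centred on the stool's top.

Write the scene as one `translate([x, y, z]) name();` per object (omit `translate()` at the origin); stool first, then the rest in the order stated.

stool();
translate([0, -489, 0]) door_frame();
translate([53, 28, 432]) spool();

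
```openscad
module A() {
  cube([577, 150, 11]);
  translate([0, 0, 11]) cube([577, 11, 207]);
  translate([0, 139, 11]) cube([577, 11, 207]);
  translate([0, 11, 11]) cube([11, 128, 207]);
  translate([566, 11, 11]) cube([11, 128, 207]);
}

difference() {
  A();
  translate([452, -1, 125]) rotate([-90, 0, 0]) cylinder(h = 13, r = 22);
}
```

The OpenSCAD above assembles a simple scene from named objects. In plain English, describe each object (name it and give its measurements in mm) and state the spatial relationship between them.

A is an open-topped rectangular box: outside dimensions 577×150×218 mm, with a uniform wall and base thickness of 11 mm. The base is a full 577×150 slab on the floor; four walls sit on top of the base. The front and back walls (the −y and +y sides) span the full width; the two side walls fit between them.

The open box has a circular hole of radius 22 mm through its front wall, centred at (x = 452, z = 125).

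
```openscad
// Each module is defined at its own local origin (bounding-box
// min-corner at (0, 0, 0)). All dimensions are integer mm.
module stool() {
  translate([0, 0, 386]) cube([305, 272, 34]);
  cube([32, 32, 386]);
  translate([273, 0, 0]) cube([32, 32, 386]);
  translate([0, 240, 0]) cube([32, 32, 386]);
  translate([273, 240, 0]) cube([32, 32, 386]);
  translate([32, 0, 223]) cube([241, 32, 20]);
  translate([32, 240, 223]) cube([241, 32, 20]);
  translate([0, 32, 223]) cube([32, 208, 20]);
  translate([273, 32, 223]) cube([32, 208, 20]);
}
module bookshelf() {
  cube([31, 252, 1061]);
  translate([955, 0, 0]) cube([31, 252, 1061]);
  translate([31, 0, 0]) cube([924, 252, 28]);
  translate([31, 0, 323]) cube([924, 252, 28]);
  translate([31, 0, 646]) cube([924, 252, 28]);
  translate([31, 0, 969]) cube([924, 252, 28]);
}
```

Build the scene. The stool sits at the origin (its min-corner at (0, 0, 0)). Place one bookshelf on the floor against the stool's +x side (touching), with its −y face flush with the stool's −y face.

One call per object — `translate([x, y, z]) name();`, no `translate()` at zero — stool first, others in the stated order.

stool();
translate([305, 0, 0]) bookshelf();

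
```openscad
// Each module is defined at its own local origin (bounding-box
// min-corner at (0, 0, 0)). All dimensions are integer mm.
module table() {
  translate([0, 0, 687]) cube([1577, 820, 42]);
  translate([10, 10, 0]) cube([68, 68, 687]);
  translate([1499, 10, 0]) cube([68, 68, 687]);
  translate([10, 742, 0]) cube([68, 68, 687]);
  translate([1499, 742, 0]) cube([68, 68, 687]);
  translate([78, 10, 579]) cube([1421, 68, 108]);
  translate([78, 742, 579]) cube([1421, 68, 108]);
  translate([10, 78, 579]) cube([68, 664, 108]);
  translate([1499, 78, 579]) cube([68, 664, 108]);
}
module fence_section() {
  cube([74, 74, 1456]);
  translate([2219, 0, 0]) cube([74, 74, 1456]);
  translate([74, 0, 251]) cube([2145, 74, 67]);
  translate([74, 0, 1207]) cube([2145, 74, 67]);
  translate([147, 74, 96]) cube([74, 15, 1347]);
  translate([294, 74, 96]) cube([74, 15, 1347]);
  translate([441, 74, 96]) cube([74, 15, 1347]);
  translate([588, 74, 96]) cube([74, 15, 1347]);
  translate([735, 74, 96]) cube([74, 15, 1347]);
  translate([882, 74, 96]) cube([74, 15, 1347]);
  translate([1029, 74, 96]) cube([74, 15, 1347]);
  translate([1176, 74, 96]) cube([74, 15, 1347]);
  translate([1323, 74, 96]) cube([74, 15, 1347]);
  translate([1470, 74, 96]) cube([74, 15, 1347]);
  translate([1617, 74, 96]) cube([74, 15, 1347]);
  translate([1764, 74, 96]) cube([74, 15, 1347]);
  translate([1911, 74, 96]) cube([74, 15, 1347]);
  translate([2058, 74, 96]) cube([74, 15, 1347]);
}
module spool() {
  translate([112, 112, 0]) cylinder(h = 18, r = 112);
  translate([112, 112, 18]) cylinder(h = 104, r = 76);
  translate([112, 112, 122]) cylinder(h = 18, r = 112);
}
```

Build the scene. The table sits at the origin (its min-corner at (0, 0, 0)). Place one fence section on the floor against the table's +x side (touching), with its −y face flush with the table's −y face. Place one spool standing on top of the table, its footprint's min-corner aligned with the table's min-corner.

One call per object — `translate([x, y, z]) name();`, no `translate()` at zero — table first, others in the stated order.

table();
translate([1577, 0, 0]) fence_section();
translate([0, 0, 729]) spool();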